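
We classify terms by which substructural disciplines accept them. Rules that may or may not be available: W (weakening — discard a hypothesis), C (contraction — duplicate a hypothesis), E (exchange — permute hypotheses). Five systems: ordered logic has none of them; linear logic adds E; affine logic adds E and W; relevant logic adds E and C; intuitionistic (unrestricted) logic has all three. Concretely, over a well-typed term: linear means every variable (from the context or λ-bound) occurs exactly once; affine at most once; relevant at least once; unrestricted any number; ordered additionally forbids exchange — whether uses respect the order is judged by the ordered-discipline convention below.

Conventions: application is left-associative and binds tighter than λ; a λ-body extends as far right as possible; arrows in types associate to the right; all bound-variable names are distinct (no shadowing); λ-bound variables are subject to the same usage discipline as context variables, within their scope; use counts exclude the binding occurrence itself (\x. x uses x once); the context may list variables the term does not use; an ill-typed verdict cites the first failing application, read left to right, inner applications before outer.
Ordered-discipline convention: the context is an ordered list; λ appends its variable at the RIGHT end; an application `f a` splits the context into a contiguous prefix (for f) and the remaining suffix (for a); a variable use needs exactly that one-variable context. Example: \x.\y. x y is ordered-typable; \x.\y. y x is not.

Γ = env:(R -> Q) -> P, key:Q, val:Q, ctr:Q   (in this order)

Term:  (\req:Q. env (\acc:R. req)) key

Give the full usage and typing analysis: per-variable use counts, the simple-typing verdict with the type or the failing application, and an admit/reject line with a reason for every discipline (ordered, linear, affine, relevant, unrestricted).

counts: env: 1×, key: 1×, val: 0×, ctr: 0×, req (λ-bound): 1×, acc (λ-bound): 0×
uses in reading order: env, req, key
typing: well-typed — term : P
ordered ✗ (val, ctr, acc never used (weakening))
linear ✗ (val, ctr, acc never used (weakening))
affine ✓ (no duplicate uses among env, key, val, ctr, req, acc)
relevant ✗ (val, ctr, acc never used (weakening))
unrestricted ✓ (well-typed at P; no restrictions here)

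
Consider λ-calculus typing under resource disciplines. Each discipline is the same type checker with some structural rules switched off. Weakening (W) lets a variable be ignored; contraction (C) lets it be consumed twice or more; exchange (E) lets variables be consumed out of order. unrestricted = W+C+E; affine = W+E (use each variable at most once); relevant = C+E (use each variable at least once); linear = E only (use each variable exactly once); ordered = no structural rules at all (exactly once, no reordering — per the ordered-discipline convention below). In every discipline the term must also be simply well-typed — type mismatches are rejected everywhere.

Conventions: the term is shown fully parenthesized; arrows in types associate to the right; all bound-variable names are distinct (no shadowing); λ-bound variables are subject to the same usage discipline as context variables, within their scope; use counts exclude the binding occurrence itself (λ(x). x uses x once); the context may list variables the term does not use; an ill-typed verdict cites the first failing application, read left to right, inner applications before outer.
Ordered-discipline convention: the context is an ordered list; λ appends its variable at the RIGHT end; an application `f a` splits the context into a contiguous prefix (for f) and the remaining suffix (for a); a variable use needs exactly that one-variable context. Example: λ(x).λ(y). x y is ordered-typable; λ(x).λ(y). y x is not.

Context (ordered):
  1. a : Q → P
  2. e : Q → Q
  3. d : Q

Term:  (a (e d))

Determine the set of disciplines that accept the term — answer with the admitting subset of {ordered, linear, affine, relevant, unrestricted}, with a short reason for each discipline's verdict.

accepted by: ordered, linear, affine, relevant, unrestricted
use counts: a: 1; e: 1; d: 1
uses in reading order: a, e, d
typing: well-typed — term : P
ordered: ✓ — one use each (a, e, d); ordered split holds
linear: ✓ — a, e, d: one use apiece
affine: ✓ — at most one use each (a, e, d)
relevant: ✓ — none of a, e, d goes unused
unrestricted: ✓ — typability at P is all that's needed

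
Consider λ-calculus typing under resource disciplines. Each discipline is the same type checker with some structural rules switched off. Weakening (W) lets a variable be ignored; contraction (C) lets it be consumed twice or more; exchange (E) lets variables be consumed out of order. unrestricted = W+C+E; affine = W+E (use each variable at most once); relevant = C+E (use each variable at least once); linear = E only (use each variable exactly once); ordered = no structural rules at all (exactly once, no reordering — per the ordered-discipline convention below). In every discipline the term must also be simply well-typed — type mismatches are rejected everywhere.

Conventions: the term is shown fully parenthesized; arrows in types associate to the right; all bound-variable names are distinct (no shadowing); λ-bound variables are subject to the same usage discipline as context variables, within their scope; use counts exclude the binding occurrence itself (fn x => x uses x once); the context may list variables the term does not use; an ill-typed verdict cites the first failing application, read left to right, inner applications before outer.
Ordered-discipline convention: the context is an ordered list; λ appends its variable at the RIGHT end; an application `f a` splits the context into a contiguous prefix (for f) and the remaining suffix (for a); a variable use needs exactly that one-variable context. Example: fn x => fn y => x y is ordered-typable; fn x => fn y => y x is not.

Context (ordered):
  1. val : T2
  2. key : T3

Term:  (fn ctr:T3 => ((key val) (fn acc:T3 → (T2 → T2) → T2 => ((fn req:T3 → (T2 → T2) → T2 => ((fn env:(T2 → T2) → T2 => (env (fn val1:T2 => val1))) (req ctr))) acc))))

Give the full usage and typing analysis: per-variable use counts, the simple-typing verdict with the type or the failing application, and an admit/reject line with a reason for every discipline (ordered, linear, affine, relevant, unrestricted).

counts: val=1; key=1; ctr (λ-bound)=1; acc (λ-bound)=1; req (λ-bound)=1; env (λ-bound)=1; val1 (λ-bound)=1
use order (left to right): key, val, env, val1, req, ctr, acc
typing: ill-typed: non-function type T3 applied to an argument
ordered ✗ (fails simple typing)
linear ✗ (a type mismatch blocks all five)
affine ✗ (the type mismatch rejects it)
relevant ✗ (not simply typable)
unrestricted ✗ (fails simple typing)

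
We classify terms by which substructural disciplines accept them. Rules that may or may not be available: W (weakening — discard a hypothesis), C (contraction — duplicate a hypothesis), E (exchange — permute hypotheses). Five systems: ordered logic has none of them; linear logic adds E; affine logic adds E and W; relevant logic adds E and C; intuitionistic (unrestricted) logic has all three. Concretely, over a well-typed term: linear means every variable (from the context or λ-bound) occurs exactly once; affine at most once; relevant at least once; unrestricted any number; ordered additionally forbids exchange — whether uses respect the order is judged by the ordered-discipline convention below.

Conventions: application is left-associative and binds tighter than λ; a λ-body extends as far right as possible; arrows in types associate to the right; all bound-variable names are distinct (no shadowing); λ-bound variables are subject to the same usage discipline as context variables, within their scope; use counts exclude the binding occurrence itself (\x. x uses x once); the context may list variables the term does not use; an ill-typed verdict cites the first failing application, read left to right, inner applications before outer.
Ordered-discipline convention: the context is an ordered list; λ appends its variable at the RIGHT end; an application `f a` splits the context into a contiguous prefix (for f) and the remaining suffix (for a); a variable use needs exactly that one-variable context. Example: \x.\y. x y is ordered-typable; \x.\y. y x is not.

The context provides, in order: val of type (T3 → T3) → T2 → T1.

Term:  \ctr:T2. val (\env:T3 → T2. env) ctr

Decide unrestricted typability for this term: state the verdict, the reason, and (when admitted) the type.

no — not simply typable
use counts: val ×1; ctr (bound) ×1; env (bound) ×1
left-to-right use order: val, env, ctr
typing: ill-typed: an argument (T3 → T2) → T3 → T2 mismatches the expected T3 → T3
all disciplines: ordered ✗, linear ✗, affine ✗, relevant ✗, unrestricted ✗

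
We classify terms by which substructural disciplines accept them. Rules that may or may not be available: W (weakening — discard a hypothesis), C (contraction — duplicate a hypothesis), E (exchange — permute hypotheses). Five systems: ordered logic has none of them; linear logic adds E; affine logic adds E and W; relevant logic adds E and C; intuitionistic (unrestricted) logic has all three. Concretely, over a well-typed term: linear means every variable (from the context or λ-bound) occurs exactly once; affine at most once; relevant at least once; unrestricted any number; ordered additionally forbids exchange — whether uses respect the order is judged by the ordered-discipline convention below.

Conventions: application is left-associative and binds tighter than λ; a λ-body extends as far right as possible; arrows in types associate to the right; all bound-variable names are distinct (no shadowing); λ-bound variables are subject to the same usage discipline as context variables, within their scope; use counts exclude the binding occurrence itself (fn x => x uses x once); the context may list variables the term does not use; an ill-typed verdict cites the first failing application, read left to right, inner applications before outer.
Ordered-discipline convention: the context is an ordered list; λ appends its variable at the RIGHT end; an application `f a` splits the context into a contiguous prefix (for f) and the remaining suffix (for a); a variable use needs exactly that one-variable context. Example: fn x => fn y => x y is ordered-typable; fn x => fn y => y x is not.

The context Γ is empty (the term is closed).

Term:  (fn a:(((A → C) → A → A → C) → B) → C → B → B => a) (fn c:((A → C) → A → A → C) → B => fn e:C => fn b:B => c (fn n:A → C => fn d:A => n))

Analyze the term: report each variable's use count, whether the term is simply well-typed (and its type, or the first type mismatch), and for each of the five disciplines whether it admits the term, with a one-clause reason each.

use counts: a [bound]: 1, c [bound]: 1, e [bound]: 0, b [bound]: 0, n [bound]: 1, d [bound]: 0
uses in reading order: a, c, n
typing: ✓ — (((A → C) → A → A → C) → B) → C → B → B
ordered: ✗ — needs weakening: e, b, d unused
linear: ✗ — needs weakening: e, b, d unused
affine: ✓ — a, c, e, b, n, d: no repeats, contraction unneeded
relevant: ✗ — needs weakening: e, b, d unused
unrestricted: ✓ — well-typed at (((A → C) → A → A → C) → B) → C → B → B; no restrictions here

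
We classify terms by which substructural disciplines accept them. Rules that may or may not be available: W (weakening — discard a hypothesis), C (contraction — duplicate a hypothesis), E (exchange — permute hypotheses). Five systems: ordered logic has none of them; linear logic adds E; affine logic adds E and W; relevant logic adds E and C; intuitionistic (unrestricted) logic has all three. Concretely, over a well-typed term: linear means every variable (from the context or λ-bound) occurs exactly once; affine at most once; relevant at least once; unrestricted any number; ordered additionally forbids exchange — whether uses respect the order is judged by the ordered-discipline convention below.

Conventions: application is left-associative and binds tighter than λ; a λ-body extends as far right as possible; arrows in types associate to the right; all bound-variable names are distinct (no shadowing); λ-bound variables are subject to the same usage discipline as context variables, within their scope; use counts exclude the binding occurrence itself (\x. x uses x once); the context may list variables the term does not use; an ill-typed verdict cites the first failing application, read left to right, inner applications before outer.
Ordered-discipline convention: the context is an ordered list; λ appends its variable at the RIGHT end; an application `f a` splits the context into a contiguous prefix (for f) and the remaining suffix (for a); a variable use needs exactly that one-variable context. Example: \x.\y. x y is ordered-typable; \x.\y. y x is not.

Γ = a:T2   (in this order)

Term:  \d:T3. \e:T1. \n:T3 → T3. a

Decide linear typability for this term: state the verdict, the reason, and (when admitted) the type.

no — needs weakening: d, e, n unused
use counts: a ×1; d (bound) ×0; e (bound) ×0; n (bound) ×0
use order (left to right): a
typing: well-typed at T3 → T1 → (T3 → T3) → T2
all disciplines: ordered ✗ · linear ✗ · affine ✓ · relevant ✗ · unrestricted ✓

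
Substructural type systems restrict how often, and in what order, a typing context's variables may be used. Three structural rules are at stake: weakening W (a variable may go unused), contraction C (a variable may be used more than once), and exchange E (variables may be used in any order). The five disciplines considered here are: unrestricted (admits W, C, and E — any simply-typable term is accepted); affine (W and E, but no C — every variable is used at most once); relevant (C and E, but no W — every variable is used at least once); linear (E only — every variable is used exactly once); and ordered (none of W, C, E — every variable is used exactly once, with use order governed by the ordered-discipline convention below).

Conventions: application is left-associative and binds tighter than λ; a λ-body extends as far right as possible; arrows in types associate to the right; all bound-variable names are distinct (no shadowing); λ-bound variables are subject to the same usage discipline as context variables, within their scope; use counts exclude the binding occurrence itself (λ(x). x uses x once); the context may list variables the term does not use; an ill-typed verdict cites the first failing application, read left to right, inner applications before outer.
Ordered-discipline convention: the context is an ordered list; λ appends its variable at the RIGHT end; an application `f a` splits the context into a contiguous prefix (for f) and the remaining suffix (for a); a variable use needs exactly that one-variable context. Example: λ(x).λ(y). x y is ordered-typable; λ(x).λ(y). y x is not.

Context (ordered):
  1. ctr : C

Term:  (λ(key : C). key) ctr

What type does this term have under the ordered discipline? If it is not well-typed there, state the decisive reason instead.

term : C
variable uses: ctr=1; key [bound]=1
left-to-right use order: key, ctr
typing: well-typed — term : C
all disciplines: ordered ✓, linear ✓, affine ✓, relevant ✓, unrestricted ✓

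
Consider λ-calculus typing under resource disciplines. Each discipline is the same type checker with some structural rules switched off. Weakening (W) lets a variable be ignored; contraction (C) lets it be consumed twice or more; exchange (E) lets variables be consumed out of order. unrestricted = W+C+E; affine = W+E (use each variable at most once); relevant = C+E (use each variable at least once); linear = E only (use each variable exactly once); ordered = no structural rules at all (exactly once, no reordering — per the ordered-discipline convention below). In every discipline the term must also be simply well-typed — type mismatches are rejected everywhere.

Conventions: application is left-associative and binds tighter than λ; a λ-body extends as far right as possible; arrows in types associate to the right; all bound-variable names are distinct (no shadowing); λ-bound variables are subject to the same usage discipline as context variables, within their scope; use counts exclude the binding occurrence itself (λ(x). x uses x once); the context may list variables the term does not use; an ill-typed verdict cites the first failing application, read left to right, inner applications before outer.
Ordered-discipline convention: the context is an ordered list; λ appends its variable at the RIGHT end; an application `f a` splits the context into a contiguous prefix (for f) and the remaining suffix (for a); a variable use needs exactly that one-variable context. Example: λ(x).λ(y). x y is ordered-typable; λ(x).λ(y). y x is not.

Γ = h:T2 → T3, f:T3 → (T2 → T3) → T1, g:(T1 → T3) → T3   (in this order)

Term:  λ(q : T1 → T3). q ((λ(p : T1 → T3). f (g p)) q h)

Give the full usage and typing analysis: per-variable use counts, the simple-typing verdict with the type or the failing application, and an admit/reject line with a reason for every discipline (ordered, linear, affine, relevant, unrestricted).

use counts: h: 1×; f: 1×; g: 1×; q [bound]: 2×; p [bound]: 1×
uses in reading order: q, f, g, p, q, h
typing: well-typed — term : (T1 → T3) → T3
ordered: ✗ — uses contraction: q ×2
linear: ✗ — uses contraction: q ×2
affine: ✗ — uses contraction: q ×2
relevant: ✓ — at least one use each (h, f, g, q, p)
unrestricted: ✓ — simply typable at (T1 → T3) → T3; W, C, E all held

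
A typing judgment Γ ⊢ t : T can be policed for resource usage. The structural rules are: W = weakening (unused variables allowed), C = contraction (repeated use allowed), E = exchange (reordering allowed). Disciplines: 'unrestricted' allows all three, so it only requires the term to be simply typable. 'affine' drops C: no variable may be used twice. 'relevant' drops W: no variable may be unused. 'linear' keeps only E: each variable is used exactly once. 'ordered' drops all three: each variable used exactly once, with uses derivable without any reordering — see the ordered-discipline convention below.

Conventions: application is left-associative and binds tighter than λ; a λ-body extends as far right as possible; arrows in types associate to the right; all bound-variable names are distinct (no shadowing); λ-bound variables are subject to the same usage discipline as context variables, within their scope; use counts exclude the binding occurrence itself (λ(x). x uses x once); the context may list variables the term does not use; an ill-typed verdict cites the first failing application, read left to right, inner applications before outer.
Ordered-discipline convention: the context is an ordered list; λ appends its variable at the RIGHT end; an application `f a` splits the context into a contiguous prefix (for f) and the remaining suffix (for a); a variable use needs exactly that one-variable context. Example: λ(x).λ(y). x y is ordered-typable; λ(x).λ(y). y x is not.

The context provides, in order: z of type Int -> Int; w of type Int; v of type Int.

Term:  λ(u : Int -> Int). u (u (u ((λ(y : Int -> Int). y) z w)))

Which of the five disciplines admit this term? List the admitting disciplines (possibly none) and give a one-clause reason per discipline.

accepted by: unrestricted
use counts: z ×1, w ×1, v ×0, u (bound) ×3, y (bound) ×1
use order (left to right): u, u, u, y, z, w
typing: well-typed — term : (Int -> Int) -> Int
ordered: ✗ — needs contraction — u ×3; v left unused
linear: ✗ — needs contraction — u ×3; v left unused
affine: ✗ — needs contraction — u ×3
relevant: ✗ — v left unused
unrestricted: ✓ — type-checks ((Int -> Int) -> Int) and nothing is barred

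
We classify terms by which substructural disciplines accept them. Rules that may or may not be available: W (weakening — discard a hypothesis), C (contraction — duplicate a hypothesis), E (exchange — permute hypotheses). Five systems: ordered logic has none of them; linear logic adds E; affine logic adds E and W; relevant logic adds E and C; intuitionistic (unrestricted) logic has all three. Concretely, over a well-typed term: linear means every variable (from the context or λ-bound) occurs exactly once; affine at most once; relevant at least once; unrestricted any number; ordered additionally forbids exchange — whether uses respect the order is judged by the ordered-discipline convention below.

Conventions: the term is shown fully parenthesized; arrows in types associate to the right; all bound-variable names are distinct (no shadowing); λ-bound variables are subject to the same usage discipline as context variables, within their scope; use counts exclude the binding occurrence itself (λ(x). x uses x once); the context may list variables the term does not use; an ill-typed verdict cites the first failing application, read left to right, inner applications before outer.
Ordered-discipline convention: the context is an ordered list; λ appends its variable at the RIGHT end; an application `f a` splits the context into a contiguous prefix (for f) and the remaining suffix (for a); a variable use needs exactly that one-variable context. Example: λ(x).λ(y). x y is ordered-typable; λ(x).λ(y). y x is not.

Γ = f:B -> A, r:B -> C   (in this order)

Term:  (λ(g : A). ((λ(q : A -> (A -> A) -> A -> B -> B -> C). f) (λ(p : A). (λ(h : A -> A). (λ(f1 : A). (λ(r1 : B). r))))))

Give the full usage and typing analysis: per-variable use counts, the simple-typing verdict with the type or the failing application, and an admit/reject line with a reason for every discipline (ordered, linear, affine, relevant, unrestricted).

use counts: f ×1, r ×1, g (λ-bound) ×0, q (λ-bound) ×0, p (λ-bound) ×0, h (λ-bound) ×0, f1 (λ-bound) ×0, r1 (λ-bound) ×0
uses in reading order: f, r
typing: the term checks, with type A -> B -> A
ordered: ✗, needs weakening: g, q, p, h, f1, r1 unused
linear: ✗, needs weakening: g, q, p, h, f1, r1 unused
affine: ✓, no duplicate uses among f, r, g, q, p, h, f1, r1
relevant: ✗, needs weakening: g, q, p, h, f1, r1 unused
unrestricted: ✓, well-typed at A -> B -> A; no restrictions here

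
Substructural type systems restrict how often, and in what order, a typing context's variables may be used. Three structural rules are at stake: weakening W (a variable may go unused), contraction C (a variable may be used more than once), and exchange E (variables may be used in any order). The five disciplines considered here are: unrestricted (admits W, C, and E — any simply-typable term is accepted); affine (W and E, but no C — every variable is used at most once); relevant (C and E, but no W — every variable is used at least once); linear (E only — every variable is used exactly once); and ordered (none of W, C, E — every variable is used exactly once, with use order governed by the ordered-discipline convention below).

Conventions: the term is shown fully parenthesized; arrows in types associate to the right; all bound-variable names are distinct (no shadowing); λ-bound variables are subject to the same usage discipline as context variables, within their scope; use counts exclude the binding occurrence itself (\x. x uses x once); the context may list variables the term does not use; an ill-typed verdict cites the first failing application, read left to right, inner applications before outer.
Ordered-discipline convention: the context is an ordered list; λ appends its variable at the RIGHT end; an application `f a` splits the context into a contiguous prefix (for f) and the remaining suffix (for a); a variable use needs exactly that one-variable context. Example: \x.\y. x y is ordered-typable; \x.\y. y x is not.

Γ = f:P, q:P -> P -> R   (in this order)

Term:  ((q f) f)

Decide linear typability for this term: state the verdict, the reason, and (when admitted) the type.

no — repeated use of f ×2
counts: f=2; q=1
order of uses: q, f, f
typing: ✓ — R
summary: ordered ✗; linear ✗; affine ✗; relevant ✓; unrestricted ✓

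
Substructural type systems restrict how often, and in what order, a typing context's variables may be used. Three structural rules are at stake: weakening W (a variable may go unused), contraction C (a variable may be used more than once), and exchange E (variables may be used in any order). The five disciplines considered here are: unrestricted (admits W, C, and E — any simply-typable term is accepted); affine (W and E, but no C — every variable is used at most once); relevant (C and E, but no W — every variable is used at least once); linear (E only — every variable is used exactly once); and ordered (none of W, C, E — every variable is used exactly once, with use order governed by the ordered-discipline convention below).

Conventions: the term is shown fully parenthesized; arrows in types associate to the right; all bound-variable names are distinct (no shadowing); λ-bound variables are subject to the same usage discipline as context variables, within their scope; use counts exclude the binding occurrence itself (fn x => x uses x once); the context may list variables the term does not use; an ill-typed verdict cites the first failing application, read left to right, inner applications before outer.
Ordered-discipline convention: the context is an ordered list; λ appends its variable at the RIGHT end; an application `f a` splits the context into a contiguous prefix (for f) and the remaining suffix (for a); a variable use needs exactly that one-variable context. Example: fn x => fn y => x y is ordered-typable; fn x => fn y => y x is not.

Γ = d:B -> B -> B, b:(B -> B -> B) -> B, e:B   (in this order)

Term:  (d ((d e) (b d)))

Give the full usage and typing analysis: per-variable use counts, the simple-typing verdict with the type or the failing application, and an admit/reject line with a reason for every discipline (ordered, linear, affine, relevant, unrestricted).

use counts: d: 3×, b: 1×, e: 1×
uses in reading order: d, d, e, b, d
typing: ✓ — B -> B
ordered: ✗, repeated use of d ×3
linear: ✗, repeated use of d ×3
affine: ✗, repeated use of d ×3
relevant: ✓, none of d, b, e goes unused
unrestricted: ✓, simply typable at B -> B; W, C, E all held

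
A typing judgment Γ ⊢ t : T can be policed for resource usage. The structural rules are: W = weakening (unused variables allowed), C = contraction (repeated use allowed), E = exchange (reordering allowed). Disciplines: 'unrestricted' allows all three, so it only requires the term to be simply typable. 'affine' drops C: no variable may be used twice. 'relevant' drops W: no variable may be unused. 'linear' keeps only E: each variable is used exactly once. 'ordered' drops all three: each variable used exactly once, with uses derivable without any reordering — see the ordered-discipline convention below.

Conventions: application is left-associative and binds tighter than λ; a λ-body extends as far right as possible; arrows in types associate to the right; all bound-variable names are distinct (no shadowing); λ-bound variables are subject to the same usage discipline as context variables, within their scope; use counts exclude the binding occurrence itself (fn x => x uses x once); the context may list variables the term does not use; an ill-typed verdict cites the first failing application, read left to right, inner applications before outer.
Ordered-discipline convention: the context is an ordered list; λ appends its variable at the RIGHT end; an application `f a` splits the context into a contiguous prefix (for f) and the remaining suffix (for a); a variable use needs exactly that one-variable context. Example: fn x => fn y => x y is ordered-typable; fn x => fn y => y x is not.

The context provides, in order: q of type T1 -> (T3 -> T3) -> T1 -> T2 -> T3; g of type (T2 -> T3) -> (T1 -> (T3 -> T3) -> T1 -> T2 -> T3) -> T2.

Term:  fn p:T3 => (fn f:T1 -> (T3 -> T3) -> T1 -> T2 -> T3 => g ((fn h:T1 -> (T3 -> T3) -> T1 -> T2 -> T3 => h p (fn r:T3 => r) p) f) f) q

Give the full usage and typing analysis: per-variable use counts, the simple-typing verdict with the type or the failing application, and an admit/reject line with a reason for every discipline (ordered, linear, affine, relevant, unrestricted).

use counts: q=1, g=1, p (bound)=2, f (bound)=2, h (bound)=1, r (bound)=1
left-to-right use order: g, h, p, r, p, f, f, q
typing: ill-typed: an argument T3 mismatches the expected T1
ordered ✗ (fails simple typing)
linear ✗ (a type mismatch blocks all five)
affine ✗ (the type mismatch rejects it)
relevant ✗ (not simply typable)
unrestricted ✗ (fails simple typing)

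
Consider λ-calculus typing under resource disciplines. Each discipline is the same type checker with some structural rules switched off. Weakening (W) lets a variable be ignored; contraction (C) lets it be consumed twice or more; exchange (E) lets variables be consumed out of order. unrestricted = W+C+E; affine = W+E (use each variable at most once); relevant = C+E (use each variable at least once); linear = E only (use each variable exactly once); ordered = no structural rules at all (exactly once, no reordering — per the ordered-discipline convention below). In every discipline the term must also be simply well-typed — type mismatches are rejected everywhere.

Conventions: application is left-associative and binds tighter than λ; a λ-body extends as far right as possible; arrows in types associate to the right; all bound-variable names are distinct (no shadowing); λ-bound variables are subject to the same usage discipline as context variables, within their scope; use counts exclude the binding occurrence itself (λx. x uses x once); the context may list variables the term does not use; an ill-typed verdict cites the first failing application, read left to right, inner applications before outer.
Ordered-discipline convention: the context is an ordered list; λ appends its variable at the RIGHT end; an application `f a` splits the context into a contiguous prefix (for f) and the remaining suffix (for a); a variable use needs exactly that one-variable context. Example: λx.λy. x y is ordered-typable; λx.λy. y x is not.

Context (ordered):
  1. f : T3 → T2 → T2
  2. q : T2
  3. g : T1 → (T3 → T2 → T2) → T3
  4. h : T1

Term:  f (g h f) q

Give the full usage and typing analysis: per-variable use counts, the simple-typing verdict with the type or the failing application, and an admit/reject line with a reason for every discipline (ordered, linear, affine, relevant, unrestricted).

usage: f=2; q=1; g=1; h=1
uses in reading order: f, g, h, f, q
typing: the term checks, with type T2
ordered: ✗, repeated use of f ×2
linear: ✗, repeated use of f ×2
affine: ✗, repeated use of f ×2
relevant: ✓, f, q, g, h: all used, weakening unneeded
unrestricted: ✓, typability at T2 is all that's needed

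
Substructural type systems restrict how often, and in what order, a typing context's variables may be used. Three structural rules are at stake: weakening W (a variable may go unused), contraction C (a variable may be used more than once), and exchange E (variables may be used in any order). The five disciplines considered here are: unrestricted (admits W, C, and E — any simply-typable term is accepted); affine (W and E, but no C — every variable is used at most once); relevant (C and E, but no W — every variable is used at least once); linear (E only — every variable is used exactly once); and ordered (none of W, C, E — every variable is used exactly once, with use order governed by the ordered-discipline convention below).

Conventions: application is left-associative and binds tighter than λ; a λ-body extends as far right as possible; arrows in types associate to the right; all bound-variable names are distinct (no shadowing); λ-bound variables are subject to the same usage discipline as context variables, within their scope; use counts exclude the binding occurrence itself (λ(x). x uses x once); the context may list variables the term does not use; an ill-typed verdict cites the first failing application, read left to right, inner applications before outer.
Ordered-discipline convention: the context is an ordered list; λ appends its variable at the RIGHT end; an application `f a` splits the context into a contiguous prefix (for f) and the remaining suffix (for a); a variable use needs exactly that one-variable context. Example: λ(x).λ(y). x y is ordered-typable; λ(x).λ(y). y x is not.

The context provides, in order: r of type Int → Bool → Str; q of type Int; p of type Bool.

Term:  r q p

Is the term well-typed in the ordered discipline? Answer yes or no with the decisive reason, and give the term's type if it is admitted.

yes — r, q, p: once each, no exchange needed; term : Str
variable uses: r: 1; q: 1; p: 1
uses in reading order: r, q, p
typing: well-typed at Str
all disciplines: ordered ✓; linear ✓; affine ✓; relevant ✓; unrestricted ✓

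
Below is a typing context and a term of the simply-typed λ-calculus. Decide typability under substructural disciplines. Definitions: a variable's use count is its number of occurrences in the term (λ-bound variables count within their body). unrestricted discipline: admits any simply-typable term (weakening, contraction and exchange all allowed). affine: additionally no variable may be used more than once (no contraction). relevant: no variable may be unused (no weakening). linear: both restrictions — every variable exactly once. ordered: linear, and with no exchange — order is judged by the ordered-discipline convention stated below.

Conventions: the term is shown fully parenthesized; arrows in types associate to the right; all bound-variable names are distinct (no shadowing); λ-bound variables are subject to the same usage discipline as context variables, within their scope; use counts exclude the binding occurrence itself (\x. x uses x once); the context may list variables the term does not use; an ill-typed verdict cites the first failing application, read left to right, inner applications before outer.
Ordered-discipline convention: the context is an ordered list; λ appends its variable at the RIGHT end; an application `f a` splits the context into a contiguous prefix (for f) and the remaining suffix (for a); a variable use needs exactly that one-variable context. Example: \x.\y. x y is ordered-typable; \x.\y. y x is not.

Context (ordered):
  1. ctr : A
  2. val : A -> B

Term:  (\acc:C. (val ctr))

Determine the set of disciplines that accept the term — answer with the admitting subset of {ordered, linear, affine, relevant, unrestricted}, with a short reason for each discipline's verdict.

admitting disciplines: affine, unrestricted
use counts: ctr=1; val=1; acc [bound]=0
order of uses: val, ctr
typing: well-typed — term : C -> B
ordered: ✗, needs weakening: acc unused
linear: ✗, needs weakening: acc unused
affine: ✓, at most one use each (ctr, val, acc)
relevant: ✗, needs weakening: acc unused
unrestricted: ✓, well-typed at C -> B; no restrictions here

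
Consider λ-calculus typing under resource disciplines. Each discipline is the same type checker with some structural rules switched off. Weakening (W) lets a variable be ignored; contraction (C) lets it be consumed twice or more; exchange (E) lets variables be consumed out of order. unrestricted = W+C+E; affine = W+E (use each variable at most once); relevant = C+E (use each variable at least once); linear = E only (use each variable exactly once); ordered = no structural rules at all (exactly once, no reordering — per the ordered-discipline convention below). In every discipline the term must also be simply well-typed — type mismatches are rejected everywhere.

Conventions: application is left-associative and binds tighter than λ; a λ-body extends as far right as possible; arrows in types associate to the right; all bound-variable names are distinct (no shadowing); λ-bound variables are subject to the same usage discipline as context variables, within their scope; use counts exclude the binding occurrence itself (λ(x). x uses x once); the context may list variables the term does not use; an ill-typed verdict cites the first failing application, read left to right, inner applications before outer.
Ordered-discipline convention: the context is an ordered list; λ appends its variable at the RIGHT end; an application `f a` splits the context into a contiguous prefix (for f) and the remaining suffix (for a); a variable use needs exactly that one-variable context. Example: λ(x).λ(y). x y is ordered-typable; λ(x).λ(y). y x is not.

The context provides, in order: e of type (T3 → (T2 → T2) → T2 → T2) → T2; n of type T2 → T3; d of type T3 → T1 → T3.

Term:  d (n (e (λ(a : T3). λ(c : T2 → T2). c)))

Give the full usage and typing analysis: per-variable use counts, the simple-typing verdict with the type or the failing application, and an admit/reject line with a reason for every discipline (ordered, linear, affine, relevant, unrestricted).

use counts: e=1; n=1; d=1; a [bound]=0; c [bound]=1
uses in reading order: d, n, e, c
typing: well-typed at T1 → T3
ordered: ✗ — a left unused
linear: ✗ — a left unused
affine: ✓ — none of e, n, d, a, c used more than once
relevant: ✗ — a left unused
unrestricted: ✓ — simply typable at T1 → T3; W, C, E all held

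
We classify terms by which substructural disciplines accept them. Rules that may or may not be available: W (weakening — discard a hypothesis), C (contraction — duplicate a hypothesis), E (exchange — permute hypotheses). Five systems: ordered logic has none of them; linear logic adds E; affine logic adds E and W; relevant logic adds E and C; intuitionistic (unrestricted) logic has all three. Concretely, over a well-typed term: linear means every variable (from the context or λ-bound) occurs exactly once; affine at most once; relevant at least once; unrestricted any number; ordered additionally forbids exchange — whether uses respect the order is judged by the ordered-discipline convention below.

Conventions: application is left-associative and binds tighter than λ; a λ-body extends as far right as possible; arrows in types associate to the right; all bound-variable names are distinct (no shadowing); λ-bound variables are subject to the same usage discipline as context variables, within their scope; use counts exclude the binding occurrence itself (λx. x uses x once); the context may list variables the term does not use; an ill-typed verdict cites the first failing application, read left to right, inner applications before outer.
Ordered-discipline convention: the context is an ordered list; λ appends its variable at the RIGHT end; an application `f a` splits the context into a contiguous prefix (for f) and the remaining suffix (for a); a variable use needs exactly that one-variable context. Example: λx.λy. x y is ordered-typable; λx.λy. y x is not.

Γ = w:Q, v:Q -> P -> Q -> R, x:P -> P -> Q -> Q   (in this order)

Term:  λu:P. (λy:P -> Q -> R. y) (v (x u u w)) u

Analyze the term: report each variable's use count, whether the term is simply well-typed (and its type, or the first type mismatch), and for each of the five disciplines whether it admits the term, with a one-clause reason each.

usage: w=1, v=1, x=1, u (bound)=3, y (bound)=1
order of uses: y, v, x, u, u, w, u
typing: the term checks, with type P -> Q -> R
ordered: ✗, u ×3 used more than once (contraction)
linear: ✗, u ×3 used more than once (contraction)
affine: ✗, u ×3 used more than once (contraction)
relevant: ✓, at least one use each (w, v, x, u, y)
unrestricted: ✓, simply typable at P -> Q -> R; W, C, E all held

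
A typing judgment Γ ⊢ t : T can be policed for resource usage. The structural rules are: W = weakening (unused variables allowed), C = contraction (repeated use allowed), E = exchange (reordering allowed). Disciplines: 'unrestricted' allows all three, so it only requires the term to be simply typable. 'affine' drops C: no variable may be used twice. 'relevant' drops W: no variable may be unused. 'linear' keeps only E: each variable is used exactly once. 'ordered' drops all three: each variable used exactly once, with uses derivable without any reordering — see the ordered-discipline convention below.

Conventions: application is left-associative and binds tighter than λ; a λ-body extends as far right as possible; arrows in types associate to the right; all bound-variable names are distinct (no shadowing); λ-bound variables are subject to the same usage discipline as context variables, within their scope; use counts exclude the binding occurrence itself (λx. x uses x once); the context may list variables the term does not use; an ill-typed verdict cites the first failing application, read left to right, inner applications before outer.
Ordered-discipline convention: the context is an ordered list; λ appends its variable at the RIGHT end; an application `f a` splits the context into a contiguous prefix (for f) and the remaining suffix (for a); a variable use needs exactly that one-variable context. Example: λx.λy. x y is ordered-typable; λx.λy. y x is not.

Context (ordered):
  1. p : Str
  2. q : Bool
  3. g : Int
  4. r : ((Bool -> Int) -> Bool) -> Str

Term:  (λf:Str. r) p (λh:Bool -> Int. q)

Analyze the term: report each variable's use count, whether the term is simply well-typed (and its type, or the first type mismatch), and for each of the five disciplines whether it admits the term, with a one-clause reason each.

usage: p=1; q=1; g=0; r=1; f [bound]=0; h [bound]=0
uses in reading order: r, p, q
typing: well-typed — term : Str
ordered ✗ (g, f, h left unused)
linear ✗ (g, f, h left unused)
affine ✓ (at most one use each (p, q, g, r, f, h))
relevant ✗ (g, f, h left unused)
unrestricted ✓ (type-checks (Str) and nothing is barred)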